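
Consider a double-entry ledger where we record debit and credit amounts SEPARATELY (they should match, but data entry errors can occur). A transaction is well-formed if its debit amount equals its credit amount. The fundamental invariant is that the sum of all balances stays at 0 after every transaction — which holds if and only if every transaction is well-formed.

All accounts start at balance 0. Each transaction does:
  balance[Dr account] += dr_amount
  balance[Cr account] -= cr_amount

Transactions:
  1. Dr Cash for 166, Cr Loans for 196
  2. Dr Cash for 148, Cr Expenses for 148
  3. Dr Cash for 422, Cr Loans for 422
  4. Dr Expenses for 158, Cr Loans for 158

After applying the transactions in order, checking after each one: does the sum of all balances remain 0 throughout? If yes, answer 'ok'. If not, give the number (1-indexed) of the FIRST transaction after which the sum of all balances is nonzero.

Answer: 1

Derivation:
After txn 1: dr=166 cr=196 sum_balances=-30
After txn 2: dr=148 cr=148 sum_balances=-30
After txn 3: dr=422 cr=422 sum_balances=-30
After txn 4: dr=158 cr=158 sum_balances=-30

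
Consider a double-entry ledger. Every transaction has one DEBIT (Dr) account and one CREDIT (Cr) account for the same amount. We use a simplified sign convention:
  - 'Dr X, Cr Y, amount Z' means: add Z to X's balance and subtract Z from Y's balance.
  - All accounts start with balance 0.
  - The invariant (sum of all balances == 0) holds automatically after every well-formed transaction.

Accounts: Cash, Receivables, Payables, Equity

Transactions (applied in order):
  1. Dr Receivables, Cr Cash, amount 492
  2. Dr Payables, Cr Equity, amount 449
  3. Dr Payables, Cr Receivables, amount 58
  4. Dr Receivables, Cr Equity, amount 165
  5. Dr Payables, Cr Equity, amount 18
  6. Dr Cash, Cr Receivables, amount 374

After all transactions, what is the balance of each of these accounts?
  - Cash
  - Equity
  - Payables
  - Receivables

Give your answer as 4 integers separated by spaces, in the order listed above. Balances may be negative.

After txn 1 (Dr Receivables, Cr Cash, amount 492): Cash=-492 Receivables=492
After txn 2 (Dr Payables, Cr Equity, amount 449): Cash=-492 Equity=-449 Payables=449 Receivables=492
After txn 3 (Dr Payables, Cr Receivables, amount 58): Cash=-492 Equity=-449 Payables=507 Receivables=434
After txn 4 (Dr Receivables, Cr Equity, amount 165): Cash=-492 Equity=-614 Payables=507 Receivables=599
After txn 5 (Dr Payables, Cr Equity, amount 18): Cash=-492 Equity=-632 Payables=525 Receivables=599
After txn 6 (Dr Cash, Cr Receivables, amount 374): Cash=-118 Equity=-632 Payables=525 Receivables=225

Answer: -118 -632 525 225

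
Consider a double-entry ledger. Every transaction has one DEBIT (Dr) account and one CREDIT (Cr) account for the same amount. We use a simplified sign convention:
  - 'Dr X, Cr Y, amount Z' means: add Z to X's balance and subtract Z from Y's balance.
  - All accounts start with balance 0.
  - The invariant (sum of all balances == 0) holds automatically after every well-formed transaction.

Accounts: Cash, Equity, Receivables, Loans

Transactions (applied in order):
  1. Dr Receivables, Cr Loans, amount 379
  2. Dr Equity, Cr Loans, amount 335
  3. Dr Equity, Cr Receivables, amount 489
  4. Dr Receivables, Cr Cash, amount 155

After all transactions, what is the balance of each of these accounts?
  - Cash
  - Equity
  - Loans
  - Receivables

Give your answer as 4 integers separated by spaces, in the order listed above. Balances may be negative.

After txn 1 (Dr Receivables, Cr Loans, amount 379): Loans=-379 Receivables=379
After txn 2 (Dr Equity, Cr Loans, amount 335): Equity=335 Loans=-714 Receivables=379
After txn 3 (Dr Equity, Cr Receivables, amount 489): Equity=824 Loans=-714 Receivables=-110
After txn 4 (Dr Receivables, Cr Cash, amount 155): Cash=-155 Equity=824 Loans=-714 Receivables=45

Answer: -155 824 -714 45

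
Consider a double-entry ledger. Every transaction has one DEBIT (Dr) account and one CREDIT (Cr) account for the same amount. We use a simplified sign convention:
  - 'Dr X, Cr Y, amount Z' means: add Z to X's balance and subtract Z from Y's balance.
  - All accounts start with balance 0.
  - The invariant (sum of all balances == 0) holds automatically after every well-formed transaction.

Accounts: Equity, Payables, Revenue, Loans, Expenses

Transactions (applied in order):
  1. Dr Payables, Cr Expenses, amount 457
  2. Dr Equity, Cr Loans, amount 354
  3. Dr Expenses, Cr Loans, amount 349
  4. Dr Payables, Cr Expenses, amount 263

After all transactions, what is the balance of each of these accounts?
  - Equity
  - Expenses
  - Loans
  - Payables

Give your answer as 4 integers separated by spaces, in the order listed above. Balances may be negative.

After txn 1 (Dr Payables, Cr Expenses, amount 457): Expenses=-457 Payables=457
After txn 2 (Dr Equity, Cr Loans, amount 354): Equity=354 Expenses=-457 Loans=-354 Payables=457
After txn 3 (Dr Expenses, Cr Loans, amount 349): Equity=354 Expenses=-108 Loans=-703 Payables=457
After txn 4 (Dr Payables, Cr Expenses, amount 263): Equity=354 Expenses=-371 Loans=-703 Payables=720

Answer: 354 -371 -703 720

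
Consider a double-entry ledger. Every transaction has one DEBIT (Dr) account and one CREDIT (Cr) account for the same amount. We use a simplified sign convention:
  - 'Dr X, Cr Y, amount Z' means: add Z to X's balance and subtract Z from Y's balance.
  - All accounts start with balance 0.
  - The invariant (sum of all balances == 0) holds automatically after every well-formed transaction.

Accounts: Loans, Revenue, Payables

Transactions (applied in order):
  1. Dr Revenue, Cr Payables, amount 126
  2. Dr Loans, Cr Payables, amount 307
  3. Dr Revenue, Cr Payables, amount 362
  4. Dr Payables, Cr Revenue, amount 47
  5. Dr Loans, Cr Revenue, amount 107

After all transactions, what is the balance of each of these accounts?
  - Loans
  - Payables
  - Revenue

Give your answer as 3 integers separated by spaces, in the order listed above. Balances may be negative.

After txn 1 (Dr Revenue, Cr Payables, amount 126): Payables=-126 Revenue=126
After txn 2 (Dr Loans, Cr Payables, amount 307): Loans=307 Payables=-433 Revenue=126
After txn 3 (Dr Revenue, Cr Payables, amount 362): Loans=307 Payables=-795 Revenue=488
After txn 4 (Dr Payables, Cr Revenue, amount 47): Loans=307 Payables=-748 Revenue=441
After txn 5 (Dr Loans, Cr Revenue, amount 107): Loans=414 Payables=-748 Revenue=334

Answer: 414 -748 334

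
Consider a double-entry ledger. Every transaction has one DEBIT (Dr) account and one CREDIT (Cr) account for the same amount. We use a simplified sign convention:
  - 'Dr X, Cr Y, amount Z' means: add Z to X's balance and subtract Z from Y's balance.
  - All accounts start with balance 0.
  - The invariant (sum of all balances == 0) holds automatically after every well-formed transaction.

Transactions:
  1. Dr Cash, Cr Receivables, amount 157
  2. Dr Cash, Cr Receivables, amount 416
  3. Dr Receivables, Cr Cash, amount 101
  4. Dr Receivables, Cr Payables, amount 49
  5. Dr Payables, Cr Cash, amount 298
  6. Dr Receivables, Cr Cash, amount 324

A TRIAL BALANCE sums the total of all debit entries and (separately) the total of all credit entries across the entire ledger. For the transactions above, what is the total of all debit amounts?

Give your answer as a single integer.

Answer: 1345

Derivation:
Txn 1: debit+=157
Txn 2: debit+=416
Txn 3: debit+=101
Txn 4: debit+=49
Txn 5: debit+=298
Txn 6: debit+=324
Total debits = 1345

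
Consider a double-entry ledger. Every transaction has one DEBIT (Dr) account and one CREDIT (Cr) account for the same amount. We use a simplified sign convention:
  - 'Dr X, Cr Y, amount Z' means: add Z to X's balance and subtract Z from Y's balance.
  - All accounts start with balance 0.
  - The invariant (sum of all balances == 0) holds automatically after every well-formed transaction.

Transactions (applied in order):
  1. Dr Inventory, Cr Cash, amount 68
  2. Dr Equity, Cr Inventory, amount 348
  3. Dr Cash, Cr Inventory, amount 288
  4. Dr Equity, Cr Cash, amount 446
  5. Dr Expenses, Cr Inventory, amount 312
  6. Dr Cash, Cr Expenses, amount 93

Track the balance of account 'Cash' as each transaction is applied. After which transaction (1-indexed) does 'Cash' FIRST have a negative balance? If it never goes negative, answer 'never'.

Answer: 1

Derivation:
After txn 1: Cash=-68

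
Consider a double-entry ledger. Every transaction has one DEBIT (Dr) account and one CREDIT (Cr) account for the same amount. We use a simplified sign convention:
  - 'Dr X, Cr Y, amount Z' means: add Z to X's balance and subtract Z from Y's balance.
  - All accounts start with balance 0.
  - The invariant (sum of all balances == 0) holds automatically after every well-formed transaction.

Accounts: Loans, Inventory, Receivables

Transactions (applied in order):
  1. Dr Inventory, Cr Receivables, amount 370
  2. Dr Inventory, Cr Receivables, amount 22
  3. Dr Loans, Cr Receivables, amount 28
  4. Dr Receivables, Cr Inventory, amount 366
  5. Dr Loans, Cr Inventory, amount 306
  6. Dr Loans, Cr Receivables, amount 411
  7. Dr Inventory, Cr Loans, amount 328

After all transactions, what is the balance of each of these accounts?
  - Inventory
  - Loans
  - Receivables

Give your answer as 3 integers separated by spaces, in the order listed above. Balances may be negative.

Answer: 48 417 -465

Derivation:
After txn 1 (Dr Inventory, Cr Receivables, amount 370): Inventory=370 Receivables=-370
After txn 2 (Dr Inventory, Cr Receivables, amount 22): Inventory=392 Receivables=-392
After txn 3 (Dr Loans, Cr Receivables, amount 28): Inventory=392 Loans=28 Receivables=-420
After txn 4 (Dr Receivables, Cr Inventory, amount 366): Inventory=26 Loans=28 Receivables=-54
After txn 5 (Dr Loans, Cr Inventory, amount 306): Inventory=-280 Loans=334 Receivables=-54
After txn 6 (Dr Loans, Cr Receivables, amount 411): Inventory=-280 Loans=745 Receivables=-465
After txn 7 (Dr Inventory, Cr Loans, amount 328): Inventory=48 Loans=417 Receivables=-465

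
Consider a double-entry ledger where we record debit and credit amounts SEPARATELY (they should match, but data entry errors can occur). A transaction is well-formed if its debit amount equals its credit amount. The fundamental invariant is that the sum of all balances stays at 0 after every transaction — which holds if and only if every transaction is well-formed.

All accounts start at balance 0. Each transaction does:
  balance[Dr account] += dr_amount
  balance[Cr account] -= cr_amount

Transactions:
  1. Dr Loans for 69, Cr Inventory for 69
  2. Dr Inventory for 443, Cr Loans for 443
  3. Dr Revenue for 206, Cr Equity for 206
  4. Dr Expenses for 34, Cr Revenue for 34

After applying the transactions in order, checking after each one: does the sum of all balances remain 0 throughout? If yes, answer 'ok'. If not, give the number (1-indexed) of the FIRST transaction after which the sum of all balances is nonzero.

Answer: ok

Derivation:
After txn 1: dr=69 cr=69 sum_balances=0
After txn 2: dr=443 cr=443 sum_balances=0
After txn 3: dr=206 cr=206 sum_balances=0
After txn 4: dr=34 cr=34 sum_balances=0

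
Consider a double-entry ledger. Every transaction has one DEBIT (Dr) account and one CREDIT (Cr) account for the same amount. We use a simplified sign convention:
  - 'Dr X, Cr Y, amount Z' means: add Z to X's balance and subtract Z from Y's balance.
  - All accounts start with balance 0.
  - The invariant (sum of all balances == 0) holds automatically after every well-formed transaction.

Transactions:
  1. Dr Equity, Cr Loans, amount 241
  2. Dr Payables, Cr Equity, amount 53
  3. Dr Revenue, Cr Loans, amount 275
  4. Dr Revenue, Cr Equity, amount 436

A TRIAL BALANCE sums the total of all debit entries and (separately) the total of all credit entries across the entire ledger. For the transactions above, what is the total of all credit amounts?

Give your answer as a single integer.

Answer: 1005

Derivation:
Txn 1: credit+=241
Txn 2: credit+=53
Txn 3: credit+=275
Txn 4: credit+=436
Total credits = 1005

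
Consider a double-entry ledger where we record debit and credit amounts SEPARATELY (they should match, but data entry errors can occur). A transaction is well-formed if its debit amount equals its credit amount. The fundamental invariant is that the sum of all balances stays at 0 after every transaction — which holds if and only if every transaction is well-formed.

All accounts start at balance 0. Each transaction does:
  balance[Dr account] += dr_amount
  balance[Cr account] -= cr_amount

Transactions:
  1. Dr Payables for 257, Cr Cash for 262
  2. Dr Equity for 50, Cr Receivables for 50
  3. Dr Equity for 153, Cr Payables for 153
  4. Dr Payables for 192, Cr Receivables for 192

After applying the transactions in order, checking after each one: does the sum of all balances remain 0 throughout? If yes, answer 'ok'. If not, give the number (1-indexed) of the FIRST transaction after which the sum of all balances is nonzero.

After txn 1: dr=257 cr=262 sum_balances=-5
After txn 2: dr=50 cr=50 sum_balances=-5
After txn 3: dr=153 cr=153 sum_balances=-5
After txn 4: dr=192 cr=192 sum_balances=-5

Answer: 1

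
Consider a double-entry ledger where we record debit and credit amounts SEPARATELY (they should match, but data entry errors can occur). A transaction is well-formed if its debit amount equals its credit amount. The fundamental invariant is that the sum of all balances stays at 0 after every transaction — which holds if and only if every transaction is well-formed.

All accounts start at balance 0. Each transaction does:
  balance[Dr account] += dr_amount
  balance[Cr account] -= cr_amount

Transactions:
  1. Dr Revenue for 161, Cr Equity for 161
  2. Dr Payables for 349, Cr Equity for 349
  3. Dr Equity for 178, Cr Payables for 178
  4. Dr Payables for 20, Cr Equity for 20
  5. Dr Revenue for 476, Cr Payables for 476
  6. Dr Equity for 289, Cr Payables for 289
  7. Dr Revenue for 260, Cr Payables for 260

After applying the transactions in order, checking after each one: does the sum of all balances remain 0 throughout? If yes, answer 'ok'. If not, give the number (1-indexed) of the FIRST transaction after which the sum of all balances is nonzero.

Answer: ok

Derivation:
After txn 1: dr=161 cr=161 sum_balances=0
After txn 2: dr=349 cr=349 sum_balances=0
After txn 3: dr=178 cr=178 sum_balances=0
After txn 4: dr=20 cr=20 sum_balances=0
After txn 5: dr=476 cr=476 sum_balances=0
After txn 6: dr=289 cr=289 sum_balances=0
After txn 7: dr=260 cr=260 sum_balances=0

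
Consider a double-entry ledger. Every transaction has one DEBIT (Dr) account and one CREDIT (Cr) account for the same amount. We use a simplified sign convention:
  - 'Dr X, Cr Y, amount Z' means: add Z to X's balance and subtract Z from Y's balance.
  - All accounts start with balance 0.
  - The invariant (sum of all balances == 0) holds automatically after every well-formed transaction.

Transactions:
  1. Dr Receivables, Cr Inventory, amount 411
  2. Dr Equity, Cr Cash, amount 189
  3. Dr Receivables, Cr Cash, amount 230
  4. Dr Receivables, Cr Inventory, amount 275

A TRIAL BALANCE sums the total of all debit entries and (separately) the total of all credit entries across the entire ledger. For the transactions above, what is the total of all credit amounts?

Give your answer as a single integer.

Answer: 1105

Derivation:
Txn 1: credit+=411
Txn 2: credit+=189
Txn 3: credit+=230
Txn 4: credit+=275
Total credits = 1105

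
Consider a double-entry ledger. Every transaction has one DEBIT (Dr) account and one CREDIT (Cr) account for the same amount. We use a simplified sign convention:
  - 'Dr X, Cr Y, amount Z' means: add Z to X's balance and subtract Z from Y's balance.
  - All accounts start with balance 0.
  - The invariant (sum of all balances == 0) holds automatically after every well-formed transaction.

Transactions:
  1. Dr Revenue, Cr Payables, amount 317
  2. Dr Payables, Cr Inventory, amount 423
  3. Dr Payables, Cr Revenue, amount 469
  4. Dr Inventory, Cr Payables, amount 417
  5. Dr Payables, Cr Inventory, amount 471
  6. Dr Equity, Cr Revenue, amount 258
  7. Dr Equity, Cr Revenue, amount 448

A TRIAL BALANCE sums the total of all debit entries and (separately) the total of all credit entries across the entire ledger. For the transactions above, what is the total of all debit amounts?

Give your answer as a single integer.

Txn 1: debit+=317
Txn 2: debit+=423
Txn 3: debit+=469
Txn 4: debit+=417
Txn 5: debit+=471
Txn 6: debit+=258
Txn 7: debit+=448
Total debits = 2803

Answer: 2803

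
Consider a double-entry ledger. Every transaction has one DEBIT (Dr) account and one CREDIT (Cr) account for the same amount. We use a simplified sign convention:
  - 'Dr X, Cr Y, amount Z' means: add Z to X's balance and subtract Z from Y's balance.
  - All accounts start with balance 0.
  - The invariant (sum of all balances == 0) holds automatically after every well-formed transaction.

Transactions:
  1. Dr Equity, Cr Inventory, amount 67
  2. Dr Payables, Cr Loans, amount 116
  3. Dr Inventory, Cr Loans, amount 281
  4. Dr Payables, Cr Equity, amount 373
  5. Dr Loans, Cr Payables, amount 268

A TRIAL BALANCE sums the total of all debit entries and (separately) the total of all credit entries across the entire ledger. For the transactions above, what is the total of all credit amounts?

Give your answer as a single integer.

Answer: 1105

Derivation:
Txn 1: credit+=67
Txn 2: credit+=116
Txn 3: credit+=281
Txn 4: credit+=373
Txn 5: credit+=268
Total credits = 1105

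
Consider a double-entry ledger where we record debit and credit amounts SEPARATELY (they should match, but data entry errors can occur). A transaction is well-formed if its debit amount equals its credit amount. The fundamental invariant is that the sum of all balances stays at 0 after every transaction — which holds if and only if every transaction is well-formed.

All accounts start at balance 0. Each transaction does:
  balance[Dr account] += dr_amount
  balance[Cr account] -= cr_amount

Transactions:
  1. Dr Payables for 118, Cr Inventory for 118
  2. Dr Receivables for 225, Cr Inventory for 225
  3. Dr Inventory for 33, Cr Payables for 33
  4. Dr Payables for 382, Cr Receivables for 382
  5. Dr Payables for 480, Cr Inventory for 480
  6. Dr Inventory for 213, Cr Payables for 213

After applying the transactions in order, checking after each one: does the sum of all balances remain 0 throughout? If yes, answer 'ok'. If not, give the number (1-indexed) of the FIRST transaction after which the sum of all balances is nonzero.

Answer: ok

Derivation:
After txn 1: dr=118 cr=118 sum_balances=0
After txn 2: dr=225 cr=225 sum_balances=0
After txn 3: dr=33 cr=33 sum_balances=0
After txn 4: dr=382 cr=382 sum_balances=0
After txn 5: dr=480 cr=480 sum_balances=0
After txn 6: dr=213 cr=213 sum_balances=0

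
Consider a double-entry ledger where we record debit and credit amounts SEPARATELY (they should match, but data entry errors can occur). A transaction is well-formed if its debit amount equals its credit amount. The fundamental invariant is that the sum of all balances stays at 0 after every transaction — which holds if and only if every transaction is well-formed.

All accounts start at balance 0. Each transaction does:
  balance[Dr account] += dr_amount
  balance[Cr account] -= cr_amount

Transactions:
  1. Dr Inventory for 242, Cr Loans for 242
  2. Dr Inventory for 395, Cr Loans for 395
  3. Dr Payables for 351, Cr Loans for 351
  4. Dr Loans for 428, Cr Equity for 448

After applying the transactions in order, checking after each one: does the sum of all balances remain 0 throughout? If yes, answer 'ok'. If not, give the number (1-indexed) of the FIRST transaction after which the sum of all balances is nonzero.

Answer: 4

Derivation:
After txn 1: dr=242 cr=242 sum_balances=0
After txn 2: dr=395 cr=395 sum_balances=0
After txn 3: dr=351 cr=351 sum_balances=0
After txn 4: dr=428 cr=448 sum_balances=-20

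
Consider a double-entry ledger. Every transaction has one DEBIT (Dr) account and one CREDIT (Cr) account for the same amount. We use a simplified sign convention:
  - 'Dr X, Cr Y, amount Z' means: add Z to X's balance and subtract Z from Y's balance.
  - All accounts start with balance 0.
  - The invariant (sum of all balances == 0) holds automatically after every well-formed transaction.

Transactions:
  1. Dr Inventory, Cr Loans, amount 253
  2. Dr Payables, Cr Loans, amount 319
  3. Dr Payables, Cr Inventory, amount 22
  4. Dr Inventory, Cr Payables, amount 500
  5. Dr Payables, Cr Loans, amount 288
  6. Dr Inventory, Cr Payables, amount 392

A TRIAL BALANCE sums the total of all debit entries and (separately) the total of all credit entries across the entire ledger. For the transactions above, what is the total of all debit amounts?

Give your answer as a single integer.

Answer: 1774

Derivation:
Txn 1: debit+=253
Txn 2: debit+=319
Txn 3: debit+=22
Txn 4: debit+=500
Txn 5: debit+=288
Txn 6: debit+=392
Total debits = 1774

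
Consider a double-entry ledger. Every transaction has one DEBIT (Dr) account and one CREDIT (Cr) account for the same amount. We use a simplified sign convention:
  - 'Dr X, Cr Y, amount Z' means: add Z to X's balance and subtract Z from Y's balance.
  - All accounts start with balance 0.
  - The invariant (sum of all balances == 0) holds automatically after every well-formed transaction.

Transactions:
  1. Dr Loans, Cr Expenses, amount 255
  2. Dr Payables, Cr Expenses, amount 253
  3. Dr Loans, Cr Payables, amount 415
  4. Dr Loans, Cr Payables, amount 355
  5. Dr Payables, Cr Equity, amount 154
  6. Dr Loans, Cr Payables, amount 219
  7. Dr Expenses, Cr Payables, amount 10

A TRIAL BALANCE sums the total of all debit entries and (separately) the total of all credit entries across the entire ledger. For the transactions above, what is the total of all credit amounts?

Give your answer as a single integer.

Txn 1: credit+=255
Txn 2: credit+=253
Txn 3: credit+=415
Txn 4: credit+=355
Txn 5: credit+=154
Txn 6: credit+=219
Txn 7: credit+=10
Total credits = 1661

Answer: 1661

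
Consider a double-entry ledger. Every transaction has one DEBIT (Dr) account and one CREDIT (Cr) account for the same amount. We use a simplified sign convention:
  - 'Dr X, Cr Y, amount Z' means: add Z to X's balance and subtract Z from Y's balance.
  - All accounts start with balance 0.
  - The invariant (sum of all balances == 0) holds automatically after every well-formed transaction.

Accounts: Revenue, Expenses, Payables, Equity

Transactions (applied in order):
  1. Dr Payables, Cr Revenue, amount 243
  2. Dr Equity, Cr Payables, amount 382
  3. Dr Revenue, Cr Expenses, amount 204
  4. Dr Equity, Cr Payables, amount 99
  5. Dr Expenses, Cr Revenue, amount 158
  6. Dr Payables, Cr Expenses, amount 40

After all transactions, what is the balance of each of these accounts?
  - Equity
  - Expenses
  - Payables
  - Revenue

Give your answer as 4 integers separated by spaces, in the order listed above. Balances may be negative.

Answer: 481 -86 -198 -197

Derivation:
After txn 1 (Dr Payables, Cr Revenue, amount 243): Payables=243 Revenue=-243
After txn 2 (Dr Equity, Cr Payables, amount 382): Equity=382 Payables=-139 Revenue=-243
After txn 3 (Dr Revenue, Cr Expenses, amount 204): Equity=382 Expenses=-204 Payables=-139 Revenue=-39
After txn 4 (Dr Equity, Cr Payables, amount 99): Equity=481 Expenses=-204 Payables=-238 Revenue=-39
After txn 5 (Dr Expenses, Cr Revenue, amount 158): Equity=481 Expenses=-46 Payables=-238 Revenue=-197
After txn 6 (Dr Payables, Cr Expenses, amount 40): Equity=481 Expenses=-86 Payables=-198 Revenue=-197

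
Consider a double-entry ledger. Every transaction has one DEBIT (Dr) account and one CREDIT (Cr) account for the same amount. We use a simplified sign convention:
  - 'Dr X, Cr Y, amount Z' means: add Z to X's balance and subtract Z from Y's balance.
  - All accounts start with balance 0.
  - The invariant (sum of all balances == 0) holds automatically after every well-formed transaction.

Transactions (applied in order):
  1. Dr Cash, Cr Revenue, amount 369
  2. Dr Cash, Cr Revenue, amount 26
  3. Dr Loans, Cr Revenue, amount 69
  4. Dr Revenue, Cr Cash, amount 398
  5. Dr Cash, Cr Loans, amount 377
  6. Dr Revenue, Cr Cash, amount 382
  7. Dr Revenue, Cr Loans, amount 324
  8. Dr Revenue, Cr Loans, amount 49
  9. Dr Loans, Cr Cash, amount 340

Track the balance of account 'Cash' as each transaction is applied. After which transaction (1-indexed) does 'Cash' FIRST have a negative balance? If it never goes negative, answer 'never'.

Answer: 4

Derivation:
After txn 1: Cash=369
After txn 2: Cash=395
After txn 3: Cash=395
After txn 4: Cash=-3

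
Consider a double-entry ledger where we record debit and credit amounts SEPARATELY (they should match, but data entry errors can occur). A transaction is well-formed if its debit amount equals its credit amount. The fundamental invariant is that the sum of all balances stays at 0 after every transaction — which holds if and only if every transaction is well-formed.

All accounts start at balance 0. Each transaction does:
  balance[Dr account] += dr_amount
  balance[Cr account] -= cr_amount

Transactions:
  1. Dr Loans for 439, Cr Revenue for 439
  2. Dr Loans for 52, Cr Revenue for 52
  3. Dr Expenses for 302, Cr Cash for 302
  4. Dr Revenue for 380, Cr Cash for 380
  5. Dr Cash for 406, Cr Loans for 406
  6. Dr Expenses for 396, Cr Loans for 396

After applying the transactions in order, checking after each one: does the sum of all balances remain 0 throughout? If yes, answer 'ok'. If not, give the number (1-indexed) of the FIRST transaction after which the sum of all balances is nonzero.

Answer: ok

Derivation:
After txn 1: dr=439 cr=439 sum_balances=0
After txn 2: dr=52 cr=52 sum_balances=0
After txn 3: dr=302 cr=302 sum_balances=0
After txn 4: dr=380 cr=380 sum_balances=0
After txn 5: dr=406 cr=406 sum_balances=0
After txn 6: dr=396 cr=396 sum_balances=0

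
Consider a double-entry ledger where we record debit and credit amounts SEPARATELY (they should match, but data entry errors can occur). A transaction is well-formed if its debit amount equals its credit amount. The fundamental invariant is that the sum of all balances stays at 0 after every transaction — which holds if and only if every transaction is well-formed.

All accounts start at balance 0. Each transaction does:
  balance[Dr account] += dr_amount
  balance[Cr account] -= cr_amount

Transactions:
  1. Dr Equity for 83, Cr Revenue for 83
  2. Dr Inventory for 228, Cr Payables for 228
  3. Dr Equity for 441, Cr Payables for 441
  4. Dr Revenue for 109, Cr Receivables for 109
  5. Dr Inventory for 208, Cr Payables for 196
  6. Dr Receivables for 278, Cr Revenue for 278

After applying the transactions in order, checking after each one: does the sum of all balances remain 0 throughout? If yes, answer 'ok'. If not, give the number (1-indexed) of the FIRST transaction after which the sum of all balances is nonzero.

After txn 1: dr=83 cr=83 sum_balances=0
After txn 2: dr=228 cr=228 sum_balances=0
After txn 3: dr=441 cr=441 sum_balances=0
After txn 4: dr=109 cr=109 sum_balances=0
After txn 5: dr=208 cr=196 sum_balances=12
After txn 6: dr=278 cr=278 sum_balances=12

Answer: 5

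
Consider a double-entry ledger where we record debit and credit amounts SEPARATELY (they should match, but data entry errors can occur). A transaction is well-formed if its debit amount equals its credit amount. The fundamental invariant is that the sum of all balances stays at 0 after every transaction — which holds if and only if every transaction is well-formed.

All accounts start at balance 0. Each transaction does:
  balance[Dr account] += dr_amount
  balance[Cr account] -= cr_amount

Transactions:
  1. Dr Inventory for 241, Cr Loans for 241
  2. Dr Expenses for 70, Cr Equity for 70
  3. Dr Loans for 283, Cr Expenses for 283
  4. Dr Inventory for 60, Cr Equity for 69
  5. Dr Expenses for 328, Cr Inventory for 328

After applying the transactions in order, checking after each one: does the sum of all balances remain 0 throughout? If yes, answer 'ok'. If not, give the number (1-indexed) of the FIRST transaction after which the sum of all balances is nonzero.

Answer: 4

Derivation:
After txn 1: dr=241 cr=241 sum_balances=0
After txn 2: dr=70 cr=70 sum_balances=0
After txn 3: dr=283 cr=283 sum_balances=0
After txn 4: dr=60 cr=69 sum_balances=-9
After txn 5: dr=328 cr=328 sum_balances=-9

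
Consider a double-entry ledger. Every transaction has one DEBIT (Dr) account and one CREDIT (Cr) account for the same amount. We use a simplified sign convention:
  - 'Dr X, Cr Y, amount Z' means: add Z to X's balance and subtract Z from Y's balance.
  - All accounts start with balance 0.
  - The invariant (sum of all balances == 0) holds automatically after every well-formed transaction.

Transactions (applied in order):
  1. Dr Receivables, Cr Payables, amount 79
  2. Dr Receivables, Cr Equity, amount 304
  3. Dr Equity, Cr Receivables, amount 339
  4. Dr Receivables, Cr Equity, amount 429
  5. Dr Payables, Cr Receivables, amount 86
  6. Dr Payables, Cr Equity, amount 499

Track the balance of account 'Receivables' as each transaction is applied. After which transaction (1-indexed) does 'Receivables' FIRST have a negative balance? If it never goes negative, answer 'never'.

After txn 1: Receivables=79
After txn 2: Receivables=383
After txn 3: Receivables=44
After txn 4: Receivables=473
After txn 5: Receivables=387
After txn 6: Receivables=387

Answer: never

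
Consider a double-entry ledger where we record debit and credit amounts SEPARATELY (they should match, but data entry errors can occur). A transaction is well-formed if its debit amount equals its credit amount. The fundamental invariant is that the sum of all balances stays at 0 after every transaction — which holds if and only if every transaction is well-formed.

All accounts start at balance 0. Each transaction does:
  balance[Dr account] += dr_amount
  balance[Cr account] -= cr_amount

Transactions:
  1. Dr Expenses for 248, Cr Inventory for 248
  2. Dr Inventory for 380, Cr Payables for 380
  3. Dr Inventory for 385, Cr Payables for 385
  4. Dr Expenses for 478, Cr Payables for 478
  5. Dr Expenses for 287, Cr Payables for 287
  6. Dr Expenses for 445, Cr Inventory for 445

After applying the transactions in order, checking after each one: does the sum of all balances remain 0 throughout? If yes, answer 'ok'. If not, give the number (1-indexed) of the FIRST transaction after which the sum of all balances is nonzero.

After txn 1: dr=248 cr=248 sum_balances=0
After txn 2: dr=380 cr=380 sum_balances=0
After txn 3: dr=385 cr=385 sum_balances=0
After txn 4: dr=478 cr=478 sum_balances=0
After txn 5: dr=287 cr=287 sum_balances=0
After txn 6: dr=445 cr=445 sum_balances=0

Answer: ok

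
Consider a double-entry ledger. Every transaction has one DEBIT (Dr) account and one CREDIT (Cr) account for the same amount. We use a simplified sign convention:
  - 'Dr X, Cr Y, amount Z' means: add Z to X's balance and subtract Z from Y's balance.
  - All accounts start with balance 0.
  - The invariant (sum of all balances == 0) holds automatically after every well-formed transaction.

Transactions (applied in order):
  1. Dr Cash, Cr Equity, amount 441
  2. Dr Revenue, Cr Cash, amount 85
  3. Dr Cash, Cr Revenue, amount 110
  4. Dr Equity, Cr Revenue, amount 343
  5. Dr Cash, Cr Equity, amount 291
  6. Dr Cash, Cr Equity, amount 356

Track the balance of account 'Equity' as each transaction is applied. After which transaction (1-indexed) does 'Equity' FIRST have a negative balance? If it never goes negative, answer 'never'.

After txn 1: Equity=-441

Answer: 1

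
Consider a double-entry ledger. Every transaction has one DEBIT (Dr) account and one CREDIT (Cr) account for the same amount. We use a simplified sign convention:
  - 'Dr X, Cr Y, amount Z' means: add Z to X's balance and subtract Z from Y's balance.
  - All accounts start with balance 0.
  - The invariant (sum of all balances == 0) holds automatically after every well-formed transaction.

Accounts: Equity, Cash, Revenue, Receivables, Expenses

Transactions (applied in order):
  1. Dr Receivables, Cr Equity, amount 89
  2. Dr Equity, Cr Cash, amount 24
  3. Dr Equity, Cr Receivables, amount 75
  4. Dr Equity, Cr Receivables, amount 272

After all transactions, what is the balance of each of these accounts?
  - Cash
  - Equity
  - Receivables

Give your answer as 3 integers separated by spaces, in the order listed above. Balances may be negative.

Answer: -24 282 -258

Derivation:
After txn 1 (Dr Receivables, Cr Equity, amount 89): Equity=-89 Receivables=89
After txn 2 (Dr Equity, Cr Cash, amount 24): Cash=-24 Equity=-65 Receivables=89
After txn 3 (Dr Equity, Cr Receivables, amount 75): Cash=-24 Equity=10 Receivables=14
After txn 4 (Dr Equity, Cr Receivables, amount 272): Cash=-24 Equity=282 Receivables=-258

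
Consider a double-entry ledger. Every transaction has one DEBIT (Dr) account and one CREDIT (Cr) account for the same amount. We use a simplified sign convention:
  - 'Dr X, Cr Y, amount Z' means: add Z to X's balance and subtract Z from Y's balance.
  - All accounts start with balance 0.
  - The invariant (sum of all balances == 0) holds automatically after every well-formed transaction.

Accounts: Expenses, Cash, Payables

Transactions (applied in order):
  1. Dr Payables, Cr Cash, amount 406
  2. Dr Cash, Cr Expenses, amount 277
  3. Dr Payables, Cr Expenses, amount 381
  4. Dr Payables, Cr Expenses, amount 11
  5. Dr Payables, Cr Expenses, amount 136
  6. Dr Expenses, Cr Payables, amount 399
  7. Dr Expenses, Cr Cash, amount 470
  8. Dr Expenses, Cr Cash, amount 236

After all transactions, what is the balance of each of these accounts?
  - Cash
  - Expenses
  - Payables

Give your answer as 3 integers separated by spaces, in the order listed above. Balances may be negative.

Answer: -835 300 535

Derivation:
After txn 1 (Dr Payables, Cr Cash, amount 406): Cash=-406 Payables=406
After txn 2 (Dr Cash, Cr Expenses, amount 277): Cash=-129 Expenses=-277 Payables=406
After txn 3 (Dr Payables, Cr Expenses, amount 381): Cash=-129 Expenses=-658 Payables=787
After txn 4 (Dr Payables, Cr Expenses, amount 11): Cash=-129 Expenses=-669 Payables=798
After txn 5 (Dr Payables, Cr Expenses, amount 136): Cash=-129 Expenses=-805 Payables=934
After txn 6 (Dr Expenses, Cr Payables, amount 399): Cash=-129 Expenses=-406 Payables=535
After txn 7 (Dr Expenses, Cr Cash, amount 470): Cash=-599 Expenses=64 Payables=535
After txn 8 (Dr Expenses, Cr Cash, amount 236): Cash=-835 Expenses=300 Payables=535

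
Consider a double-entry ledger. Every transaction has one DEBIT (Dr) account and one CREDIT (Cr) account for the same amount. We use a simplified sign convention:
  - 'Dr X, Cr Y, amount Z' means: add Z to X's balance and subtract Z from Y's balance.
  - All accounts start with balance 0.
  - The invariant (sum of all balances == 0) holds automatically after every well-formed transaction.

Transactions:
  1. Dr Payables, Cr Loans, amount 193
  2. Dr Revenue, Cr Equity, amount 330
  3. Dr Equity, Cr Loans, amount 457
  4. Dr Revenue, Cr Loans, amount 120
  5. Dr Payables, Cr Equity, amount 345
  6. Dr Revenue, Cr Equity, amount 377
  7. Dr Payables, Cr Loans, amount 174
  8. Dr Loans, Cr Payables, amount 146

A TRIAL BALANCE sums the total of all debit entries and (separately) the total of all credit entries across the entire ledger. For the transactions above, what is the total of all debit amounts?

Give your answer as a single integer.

Answer: 2142

Derivation:
Txn 1: debit+=193
Txn 2: debit+=330
Txn 3: debit+=457
Txn 4: debit+=120
Txn 5: debit+=345
Txn 6: debit+=377
Txn 7: debit+=174
Txn 8: debit+=146
Total debits = 2142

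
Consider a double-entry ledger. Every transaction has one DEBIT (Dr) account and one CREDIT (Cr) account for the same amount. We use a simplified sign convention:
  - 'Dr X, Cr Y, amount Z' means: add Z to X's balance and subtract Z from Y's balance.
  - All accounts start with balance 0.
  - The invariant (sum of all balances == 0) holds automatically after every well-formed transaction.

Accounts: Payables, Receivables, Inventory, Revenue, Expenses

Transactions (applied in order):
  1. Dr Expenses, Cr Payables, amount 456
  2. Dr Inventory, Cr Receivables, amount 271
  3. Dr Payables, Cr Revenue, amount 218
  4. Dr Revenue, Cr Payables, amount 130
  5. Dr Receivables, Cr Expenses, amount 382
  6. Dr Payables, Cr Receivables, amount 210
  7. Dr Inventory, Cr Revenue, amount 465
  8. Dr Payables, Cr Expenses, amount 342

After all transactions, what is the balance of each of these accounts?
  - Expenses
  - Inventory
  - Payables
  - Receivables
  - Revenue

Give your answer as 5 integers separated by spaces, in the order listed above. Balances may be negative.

After txn 1 (Dr Expenses, Cr Payables, amount 456): Expenses=456 Payables=-456
After txn 2 (Dr Inventory, Cr Receivables, amount 271): Expenses=456 Inventory=271 Payables=-456 Receivables=-271
After txn 3 (Dr Payables, Cr Revenue, amount 218): Expenses=456 Inventory=271 Payables=-238 Receivables=-271 Revenue=-218
After txn 4 (Dr Revenue, Cr Payables, amount 130): Expenses=456 Inventory=271 Payables=-368 Receivables=-271 Revenue=-88
After txn 5 (Dr Receivables, Cr Expenses, amount 382): Expenses=74 Inventory=271 Payables=-368 Receivables=111 Revenue=-88
After txn 6 (Dr Payables, Cr Receivables, amount 210): Expenses=74 Inventory=271 Payables=-158 Receivables=-99 Revenue=-88
After txn 7 (Dr Inventory, Cr Revenue, amount 465): Expenses=74 Inventory=736 Payables=-158 Receivables=-99 Revenue=-553
After txn 8 (Dr Payables, Cr Expenses, amount 342): Expenses=-268 Inventory=736 Payables=184 Receivables=-99 Revenue=-553

Answer: -268 736 184 -99 -553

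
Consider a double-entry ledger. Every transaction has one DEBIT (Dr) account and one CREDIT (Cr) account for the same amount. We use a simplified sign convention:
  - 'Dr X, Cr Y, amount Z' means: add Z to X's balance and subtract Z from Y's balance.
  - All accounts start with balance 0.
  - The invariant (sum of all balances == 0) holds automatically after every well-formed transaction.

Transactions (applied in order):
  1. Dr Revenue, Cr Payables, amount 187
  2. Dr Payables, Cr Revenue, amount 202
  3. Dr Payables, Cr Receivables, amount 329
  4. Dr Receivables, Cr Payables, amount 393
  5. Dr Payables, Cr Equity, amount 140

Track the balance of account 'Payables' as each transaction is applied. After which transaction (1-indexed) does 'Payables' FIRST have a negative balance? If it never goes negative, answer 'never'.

After txn 1: Payables=-187

Answer: 1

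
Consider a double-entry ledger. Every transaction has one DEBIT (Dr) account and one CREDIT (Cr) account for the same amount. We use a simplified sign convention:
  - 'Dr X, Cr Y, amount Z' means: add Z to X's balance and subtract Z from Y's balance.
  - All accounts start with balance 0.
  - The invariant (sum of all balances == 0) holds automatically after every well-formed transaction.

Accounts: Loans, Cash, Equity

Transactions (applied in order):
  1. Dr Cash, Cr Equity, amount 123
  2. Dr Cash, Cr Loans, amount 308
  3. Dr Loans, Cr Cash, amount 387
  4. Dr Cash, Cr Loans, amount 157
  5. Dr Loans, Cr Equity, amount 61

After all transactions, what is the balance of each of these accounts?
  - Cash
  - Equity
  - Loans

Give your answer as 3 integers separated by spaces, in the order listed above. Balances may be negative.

After txn 1 (Dr Cash, Cr Equity, amount 123): Cash=123 Equity=-123
After txn 2 (Dr Cash, Cr Loans, amount 308): Cash=431 Equity=-123 Loans=-308
After txn 3 (Dr Loans, Cr Cash, amount 387): Cash=44 Equity=-123 Loans=79
After txn 4 (Dr Cash, Cr Loans, amount 157): Cash=201 Equity=-123 Loans=-78
After txn 5 (Dr Loans, Cr Equity, amount 61): Cash=201 Equity=-184 Loans=-17

Answer: 201 -184 -17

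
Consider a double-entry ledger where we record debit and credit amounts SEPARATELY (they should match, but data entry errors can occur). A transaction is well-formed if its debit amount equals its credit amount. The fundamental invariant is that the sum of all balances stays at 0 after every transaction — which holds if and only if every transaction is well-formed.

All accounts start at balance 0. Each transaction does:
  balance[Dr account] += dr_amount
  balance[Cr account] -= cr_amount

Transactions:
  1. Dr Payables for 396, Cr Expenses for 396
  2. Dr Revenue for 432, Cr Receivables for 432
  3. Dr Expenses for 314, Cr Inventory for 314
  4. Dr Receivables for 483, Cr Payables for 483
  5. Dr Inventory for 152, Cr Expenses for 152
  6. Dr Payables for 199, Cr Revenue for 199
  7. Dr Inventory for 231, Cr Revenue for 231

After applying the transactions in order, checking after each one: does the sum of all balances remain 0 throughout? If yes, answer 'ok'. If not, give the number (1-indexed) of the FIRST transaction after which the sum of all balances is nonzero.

Answer: ok

Derivation:
After txn 1: dr=396 cr=396 sum_balances=0
After txn 2: dr=432 cr=432 sum_balances=0
After txn 3: dr=314 cr=314 sum_balances=0
After txn 4: dr=483 cr=483 sum_balances=0
After txn 5: dr=152 cr=152 sum_balances=0
After txn 6: dr=199 cr=199 sum_balances=0
After txn 7: dr=231 cr=231 sum_balances=0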